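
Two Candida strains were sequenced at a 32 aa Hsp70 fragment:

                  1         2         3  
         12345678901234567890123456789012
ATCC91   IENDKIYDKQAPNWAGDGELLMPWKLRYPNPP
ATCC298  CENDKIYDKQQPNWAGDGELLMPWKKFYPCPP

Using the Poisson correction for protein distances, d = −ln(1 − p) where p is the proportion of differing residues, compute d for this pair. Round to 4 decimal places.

0.1699

Differing sites — 1:I/C; 11:A/Q; 26:L/K; 27:R/F; 30:N/C.
p = 5/32 = 0.156250.
d = −ln(1 − 0.156250) = −ln(0.843750) = 0.1699.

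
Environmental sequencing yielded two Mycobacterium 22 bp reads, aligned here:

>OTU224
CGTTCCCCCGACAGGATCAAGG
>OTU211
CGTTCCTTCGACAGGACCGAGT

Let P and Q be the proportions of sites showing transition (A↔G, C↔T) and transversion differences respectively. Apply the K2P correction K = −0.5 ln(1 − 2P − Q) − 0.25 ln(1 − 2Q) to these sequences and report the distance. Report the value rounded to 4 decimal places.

0.2869

The sequences differ at positions 7 (C/T, transition), 8 (C/T, transition), 17 (T/C, transition), 19 (A/G, transition), 22 (G/T, transversion).
Of the 5 differences, 4 transitions and 1 transversion over 22 sites: P = 4/22 = 0.181818, Q = 1/22 = 0.045455.
d = −0.5·ln(0.590909) − 0.25·ln(0.909090) = −0.5·(-0.526093) − 0.25·(-0.095311) = 0.2869.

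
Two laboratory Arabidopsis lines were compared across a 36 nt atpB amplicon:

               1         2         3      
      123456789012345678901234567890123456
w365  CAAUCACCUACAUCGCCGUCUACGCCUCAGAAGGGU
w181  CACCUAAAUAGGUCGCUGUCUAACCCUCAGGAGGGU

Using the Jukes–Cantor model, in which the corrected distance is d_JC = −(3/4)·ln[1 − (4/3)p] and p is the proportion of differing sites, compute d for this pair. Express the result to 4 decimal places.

0.3924

The sequences differ at positions 3 (A/C), 4 (U/C), 5 (C/U), 7 (C/A), 8 (C/A), 11 (C/G), 12 (A/G), 17 (C/U), 23 (C/A), 24 (G/C), 31 (A/G).
p = 11/36 = 0.305556.
d = −0.75 · ln(1 − (4/3)·0.305556) = −0.75 · ln(0.592592) = −0.75 · (-0.523249) = 0.3924.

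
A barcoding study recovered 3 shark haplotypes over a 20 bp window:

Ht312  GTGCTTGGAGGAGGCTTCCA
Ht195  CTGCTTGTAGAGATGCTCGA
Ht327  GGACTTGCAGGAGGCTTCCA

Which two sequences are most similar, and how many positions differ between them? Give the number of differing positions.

Pairwise Hamming distances:
  Ht312 vs Ht195: 9
  Ht312 vs Ht327: 3
  Ht195 vs Ht327: 11
The smallest is 3, between Ht312 and Ht327.

3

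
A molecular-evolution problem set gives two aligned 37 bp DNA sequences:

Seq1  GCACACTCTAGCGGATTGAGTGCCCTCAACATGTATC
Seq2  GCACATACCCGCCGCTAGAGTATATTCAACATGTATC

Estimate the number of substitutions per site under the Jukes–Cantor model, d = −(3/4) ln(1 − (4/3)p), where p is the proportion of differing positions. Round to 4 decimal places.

0.3786

The sequences differ at positions 6 (C/T), 7 (T/A), 9 (T/C), 10 (A/C), 13 (G/C), 15 (A/C), 17 (T/A), 22 (G/A), 23 (C/T), 24 (C/A), 25 (C/T).
p = 11/37 = 0.297297.
d = −0.75 · ln(1 − (4/3)·0.297297) = −0.75 · ln(0.603604) = −0.75 · (-0.504837) = 0.3786.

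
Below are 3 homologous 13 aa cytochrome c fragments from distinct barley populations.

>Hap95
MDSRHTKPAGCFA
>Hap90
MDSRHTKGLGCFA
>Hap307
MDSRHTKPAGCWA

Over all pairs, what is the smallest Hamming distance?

1

Pairwise Hamming distances:
  Hap95 vs Hap90: 2
  Hap95 vs Hap307: 1
  Hap90 vs Hap307: 3
The smallest is 1, between Hap95 and Hap307.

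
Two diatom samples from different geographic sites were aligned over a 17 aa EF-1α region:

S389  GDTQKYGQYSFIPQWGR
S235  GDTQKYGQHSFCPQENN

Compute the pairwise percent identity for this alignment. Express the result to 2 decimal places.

Differing sites — 9:Y/H; 12:I/C; 15:W/E; 16:G/N; 17:R/N.
12 of the 17 sites match, so the percent identity is 12/17 × 100 = 70.59%.

70.59%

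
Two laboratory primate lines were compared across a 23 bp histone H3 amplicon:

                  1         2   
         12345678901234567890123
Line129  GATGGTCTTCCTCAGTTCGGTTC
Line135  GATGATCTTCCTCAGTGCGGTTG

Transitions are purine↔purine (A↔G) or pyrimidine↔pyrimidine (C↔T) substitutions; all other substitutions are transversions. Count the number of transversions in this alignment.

Mismatches occur at site 5 (G↔A, transition), site 17 (T↔G, transversion), site 23 (C↔G, transversion).
Of the 3 differences, 1 transition and 2 transversions, so the answer is 2.

2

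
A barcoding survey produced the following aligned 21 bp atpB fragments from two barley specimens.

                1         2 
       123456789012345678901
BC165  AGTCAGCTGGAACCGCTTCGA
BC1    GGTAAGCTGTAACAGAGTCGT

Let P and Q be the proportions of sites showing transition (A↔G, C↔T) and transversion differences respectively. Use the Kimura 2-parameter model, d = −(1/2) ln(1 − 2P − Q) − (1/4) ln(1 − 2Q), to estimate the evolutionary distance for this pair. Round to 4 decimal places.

0.4516

The sequences differ at positions 1 (A/G, transition), 4 (C/A, transversion), 10 (G/T, transversion), 14 (C/A, transversion), 16 (C/A, transversion), 17 (T/G, transversion), 21 (A/T, transversion).
Of the 7 differences, 1 transition and 6 transversions over 21 sites: P = 1/21 = 0.047619, Q = 6/21 = 0.285714.
d = −0.5·ln(0.619048) − 0.25·ln(0.428572) = −0.5·(-0.479572) − 0.25·(-0.847297) = 0.4516.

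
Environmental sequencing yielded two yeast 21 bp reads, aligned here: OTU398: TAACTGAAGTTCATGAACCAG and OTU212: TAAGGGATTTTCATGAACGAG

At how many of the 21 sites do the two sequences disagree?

Differing sites — 4:C/G; 5:T/G; 8:A/T; 9:G/T; 19:C/G.
That gives 5 mismatches out of 21 aligned sites, so the Hamming distance is 5.

5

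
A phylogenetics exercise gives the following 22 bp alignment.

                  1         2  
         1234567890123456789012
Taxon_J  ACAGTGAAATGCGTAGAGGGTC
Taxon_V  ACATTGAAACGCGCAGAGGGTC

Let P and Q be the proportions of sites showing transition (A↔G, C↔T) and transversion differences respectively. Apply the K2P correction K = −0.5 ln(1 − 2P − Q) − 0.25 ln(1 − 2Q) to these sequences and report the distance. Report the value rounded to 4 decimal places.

Mismatches occur at site 4 (G→T, transversion), site 10 (T→C, transition), site 14 (T→C, transition).
Of the 3 differences, 2 transitions and 1 transversion over 22 sites: P = 2/22 = 0.090909, Q = 1/22 = 0.045455.
d = −0.5·ln(0.772727) − 0.25·ln(0.909090) = −0.5·(-0.257829) − 0.25·(-0.095311) = 0.1527.

0.1527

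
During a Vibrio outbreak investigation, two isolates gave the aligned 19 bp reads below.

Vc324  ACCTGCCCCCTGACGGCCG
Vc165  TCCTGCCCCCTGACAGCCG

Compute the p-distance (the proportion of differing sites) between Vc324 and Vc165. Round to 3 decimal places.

0.105

Differing sites — 1:A/T; 15:G/A.
There are 2 differences over 19 sites, so p = 2/19 = 0.105.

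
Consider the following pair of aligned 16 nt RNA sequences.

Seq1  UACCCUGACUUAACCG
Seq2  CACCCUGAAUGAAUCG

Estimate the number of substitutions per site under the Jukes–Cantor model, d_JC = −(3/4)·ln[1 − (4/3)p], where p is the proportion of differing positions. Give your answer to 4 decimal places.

The sequences differ at positions 1 (U/C), 9 (C/A), 11 (U/G), 14 (C/U).
p = 4/16 = 0.250000.
d = −0.75 · ln(1 − (4/3)·0.250000) = −0.75 · ln(0.666667) = −0.75 · (-0.405465) = 0.3041.

0.3041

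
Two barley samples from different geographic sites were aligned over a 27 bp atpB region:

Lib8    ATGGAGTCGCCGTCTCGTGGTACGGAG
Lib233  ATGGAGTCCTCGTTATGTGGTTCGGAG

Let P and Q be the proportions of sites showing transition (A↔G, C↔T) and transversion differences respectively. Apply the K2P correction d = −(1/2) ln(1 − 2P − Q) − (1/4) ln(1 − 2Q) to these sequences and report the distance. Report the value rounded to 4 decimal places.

0.2656

Mismatches occur at site 9 (G↔C, transversion), site 10 (C↔T, transition), site 14 (C↔T, transition), site 15 (T↔A, transversion), site 16 (C↔T, transition), site 22 (A↔T, transversion).
Of the 6 differences, 3 transitions and 3 transversions over 27 sites: P = 3/27 = 0.111111, Q = 3/27 = 0.111111.
d = −0.5·ln(0.666667) − 0.25·ln(0.777778) = −0.5·(-0.405465) − 0.25·(-0.251314) = 0.2656.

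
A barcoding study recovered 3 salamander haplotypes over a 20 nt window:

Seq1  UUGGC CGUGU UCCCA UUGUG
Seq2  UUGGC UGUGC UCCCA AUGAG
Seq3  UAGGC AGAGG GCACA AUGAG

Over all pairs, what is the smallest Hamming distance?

4

Pairwise Hamming distances:
  Seq1 vs Seq2: 4
  Seq1 vs Seq3: 8
  Seq2 vs Seq3: 6
The smallest is 4, between Seq1 and Seq2.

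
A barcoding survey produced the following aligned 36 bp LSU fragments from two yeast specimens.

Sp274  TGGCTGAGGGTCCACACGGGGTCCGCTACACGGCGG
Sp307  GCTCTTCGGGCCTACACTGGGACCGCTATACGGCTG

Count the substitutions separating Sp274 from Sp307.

The sequences differ at positions 1 (T/G), 2 (G/C), 3 (G/T), 6 (G/T), 7 (A/C), 11 (T/C), 13 (C/T), 18 (G/T), 22 (T/A), 29 (C/T), 35 (G/T).
That gives 11 mismatches out of 36 aligned sites, so the Hamming distance is 11.

11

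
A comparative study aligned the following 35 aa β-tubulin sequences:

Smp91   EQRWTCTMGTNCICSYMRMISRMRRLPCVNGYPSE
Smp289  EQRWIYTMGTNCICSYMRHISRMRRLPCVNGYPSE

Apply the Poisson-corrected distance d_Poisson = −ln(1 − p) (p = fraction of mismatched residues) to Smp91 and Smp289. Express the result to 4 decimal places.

0.0896

The sequences differ at positions 5 (T/I), 6 (C/Y), 19 (M/H).
p = 3/35 = 0.085714.
d = −ln(1 − 0.085714) = −ln(0.914286) = 0.0896.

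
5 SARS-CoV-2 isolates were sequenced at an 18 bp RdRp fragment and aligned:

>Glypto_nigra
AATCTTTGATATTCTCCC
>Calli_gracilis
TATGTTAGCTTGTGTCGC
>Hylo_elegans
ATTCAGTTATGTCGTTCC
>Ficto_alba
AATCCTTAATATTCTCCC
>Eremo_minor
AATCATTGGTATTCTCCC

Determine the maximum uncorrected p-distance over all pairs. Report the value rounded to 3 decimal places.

0.722

Pairwise Hamming distances:
  Glypto_nigra vs Calli_gracilis: 8
  Glypto_nigra vs Hylo_elegans: 8
  Glypto_nigra vs Ficto_alba: 2
  Glypto_nigra vs Eremo_minor: 2
  Calli_gracilis vs Hylo_elegans: 13
  Calli_gracilis vs Ficto_alba: 10
  Calli_gracilis vs Eremo_minor: 9
  Hylo_elegans vs Ficto_alba: 8
  Hylo_elegans vs Eremo_minor: 8
  Ficto_alba vs Eremo_minor: 3
The largest is 13 mismatches, between Calli_gracilis and Hylo_elegans; p = 13/18 = 0.722.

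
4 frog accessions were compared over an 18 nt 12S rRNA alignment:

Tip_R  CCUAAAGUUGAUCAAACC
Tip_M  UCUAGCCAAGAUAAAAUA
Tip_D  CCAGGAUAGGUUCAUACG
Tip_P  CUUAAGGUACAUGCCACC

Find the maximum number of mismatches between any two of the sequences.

Pairwise Hamming distances:
  Tip_R vs Tip_M: 9
  Tip_R vs Tip_D: 9
  Tip_R vs Tip_P: 7
  Tip_M vs Tip_D: 11
  Tip_M vs Tip_P: 12
  Tip_D vs Tip_P: 14
The largest is 14, between Tip_D and Tip_P.

14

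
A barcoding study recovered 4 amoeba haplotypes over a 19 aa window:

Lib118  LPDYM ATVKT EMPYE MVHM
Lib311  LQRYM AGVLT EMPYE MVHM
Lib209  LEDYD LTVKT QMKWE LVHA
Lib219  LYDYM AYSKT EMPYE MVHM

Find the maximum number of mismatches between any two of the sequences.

11

Pairwise Hamming distances:
  Lib118 vs Lib311: 4
  Lib118 vs Lib209: 8
  Lib118 vs Lib219: 3
  Lib311 vs Lib209: 11
  Lib311 vs Lib219: 5
  Lib209 vs Lib219: 10
The largest is 11, between Lib311 and Lib209.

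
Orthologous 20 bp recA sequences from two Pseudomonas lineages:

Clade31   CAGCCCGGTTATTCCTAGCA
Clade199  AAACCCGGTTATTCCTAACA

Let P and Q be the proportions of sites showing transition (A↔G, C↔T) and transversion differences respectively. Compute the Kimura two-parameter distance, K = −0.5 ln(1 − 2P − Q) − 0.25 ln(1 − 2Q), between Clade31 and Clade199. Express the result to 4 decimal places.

0.1702

The sequences differ at positions 1 (C/A, transversion), 3 (G/A, transition), 18 (G/A, transition).
Of the 3 differences, 2 transitions and 1 transversion over 20 sites: P = 2/20 = 0.100000, Q = 1/20 = 0.050000.
d = −0.5·ln(0.750000) − 0.25·ln(0.900000) = −0.5·(-0.287682) − 0.25·(-0.105361) = 0.1702.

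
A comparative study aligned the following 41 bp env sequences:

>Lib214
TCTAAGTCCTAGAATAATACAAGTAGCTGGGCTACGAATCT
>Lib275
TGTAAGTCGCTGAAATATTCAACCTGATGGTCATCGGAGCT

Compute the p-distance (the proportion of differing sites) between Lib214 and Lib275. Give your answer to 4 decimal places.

Differing sites — 2:C/G; 9:C/G; 10:T/C; 11:A/T; 15:T/A; 16:A/T; 19:A/T; 23:G/C; 24:T/C; 25:A/T; 27:C/A; 31:G/T; 33:T/A; 34:A/T; 37:A/G; 39:T/G.
There are 16 differences over 41 sites, so p = 16/41 = 0.3902.

0.3902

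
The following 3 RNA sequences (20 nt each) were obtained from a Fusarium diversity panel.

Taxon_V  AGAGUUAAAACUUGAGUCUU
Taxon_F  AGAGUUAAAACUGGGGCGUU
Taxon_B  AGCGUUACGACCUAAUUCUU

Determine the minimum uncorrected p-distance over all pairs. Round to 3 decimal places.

Pairwise Hamming distances:
  Taxon_V vs Taxon_F: 4
  Taxon_V vs Taxon_B: 6
  Taxon_F vs Taxon_B: 10
The smallest is 4 mismatches, between Taxon_V and Taxon_F; p = 4/20 = 0.200.

0.200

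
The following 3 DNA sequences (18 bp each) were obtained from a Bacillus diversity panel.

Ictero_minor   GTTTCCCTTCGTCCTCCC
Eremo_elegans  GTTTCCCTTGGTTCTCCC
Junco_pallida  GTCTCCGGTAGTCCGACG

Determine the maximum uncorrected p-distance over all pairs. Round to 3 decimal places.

0.444

Pairwise Hamming distances:
  Ictero_minor vs Eremo_elegans: 2
  Ictero_minor vs Junco_pallida: 7
  Eremo_elegans vs Junco_pallida: 8
The largest is 8 mismatches, between Eremo_elegans and Junco_pallida; p = 8/18 = 0.444.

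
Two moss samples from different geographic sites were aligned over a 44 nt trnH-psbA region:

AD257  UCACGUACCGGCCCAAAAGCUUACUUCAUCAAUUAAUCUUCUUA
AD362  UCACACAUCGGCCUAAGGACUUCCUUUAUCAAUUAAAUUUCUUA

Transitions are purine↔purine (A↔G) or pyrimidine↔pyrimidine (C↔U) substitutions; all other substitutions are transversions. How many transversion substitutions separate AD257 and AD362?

The sequences differ at positions 5 (G/A, transition), 6 (U/C, transition), 8 (C/U, transition), 14 (C/U, transition), 17 (A/G, transition), 18 (A/G, transition), 19 (G/A, transition), 23 (A/C, transversion), 27 (C/U, transition), 37 (U/A, transversion), 38 (C/U, transition).
Of the 11 differences, 9 transitions and 2 transversions, so the answer is 2.

2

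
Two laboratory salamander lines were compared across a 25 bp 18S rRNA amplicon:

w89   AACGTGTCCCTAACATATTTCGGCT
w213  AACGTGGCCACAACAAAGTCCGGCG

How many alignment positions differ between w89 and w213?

The sequences differ at positions 7 (T/G), 10 (C/A), 11 (T/C), 16 (T/A), 18 (T/G), 20 (T/C), 25 (T/G).
That gives 7 mismatches out of 25 aligned sites, so the Hamming distance is 7.

7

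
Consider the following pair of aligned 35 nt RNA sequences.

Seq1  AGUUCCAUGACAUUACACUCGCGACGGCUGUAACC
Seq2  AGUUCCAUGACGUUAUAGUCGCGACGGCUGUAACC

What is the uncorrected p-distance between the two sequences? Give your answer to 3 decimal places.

0.086

Differing sites — 12:A/G; 16:C/U; 18:C/G.
There are 3 differences over 35 sites, so p = 3/35 = 0.086.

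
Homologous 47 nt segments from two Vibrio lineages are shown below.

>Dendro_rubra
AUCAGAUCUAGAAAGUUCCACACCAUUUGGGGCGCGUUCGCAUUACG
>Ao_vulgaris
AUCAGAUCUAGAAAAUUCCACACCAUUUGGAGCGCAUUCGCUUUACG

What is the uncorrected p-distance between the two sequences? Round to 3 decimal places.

0.085

Differing sites — 15:G/A; 31:G/A; 36:G/A; 42:A/U.
There are 4 differences over 47 sites, so p = 4/47 = 0.085.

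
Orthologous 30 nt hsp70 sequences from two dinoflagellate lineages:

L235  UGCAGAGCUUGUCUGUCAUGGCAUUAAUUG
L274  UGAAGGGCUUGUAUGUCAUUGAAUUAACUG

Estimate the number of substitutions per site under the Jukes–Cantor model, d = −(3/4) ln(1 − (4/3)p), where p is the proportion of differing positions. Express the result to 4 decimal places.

Mismatches occur at site 3 (C/A), site 6 (A/G), site 13 (C/A), site 20 (G/U), site 22 (C/A), site 28 (U/C).
p = 6/30 = 0.200000.
d = −0.75 · ln(1 − (4/3)·0.200000) = −0.75 · ln(0.733333) = −0.75 · (-0.310155) = 0.2326.

0.2326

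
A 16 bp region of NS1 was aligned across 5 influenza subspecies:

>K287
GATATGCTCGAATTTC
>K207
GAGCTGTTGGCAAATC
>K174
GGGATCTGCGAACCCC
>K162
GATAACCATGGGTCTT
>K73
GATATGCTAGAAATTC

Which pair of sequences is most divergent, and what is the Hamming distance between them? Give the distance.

Pairwise Hamming distances:
  K287 vs K207: 7
  K287 vs K174: 8
  K287 vs K162: 8
  K287 vs K73: 2
  K207 vs K174: 9
  K207 vs K162: 12
  K207 vs K73: 6
  K174 vs K162: 11
  K174 vs K73: 9
  K162 vs K73: 9
The largest is 12, between K207 and K162.

12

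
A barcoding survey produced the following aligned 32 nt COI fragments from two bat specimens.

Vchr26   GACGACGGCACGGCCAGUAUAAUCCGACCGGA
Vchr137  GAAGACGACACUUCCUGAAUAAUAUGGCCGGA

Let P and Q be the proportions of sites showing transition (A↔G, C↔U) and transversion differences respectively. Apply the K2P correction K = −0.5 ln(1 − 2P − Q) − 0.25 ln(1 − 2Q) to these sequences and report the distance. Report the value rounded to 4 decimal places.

0.3525

Mismatches occur at site 3 (C/A, transversion), site 8 (G/A, transition), site 12 (G/U, transversion), site 13 (G/U, transversion), site 16 (A/U, transversion), site 18 (U/A, transversion), site 24 (C/A, transversion), site 25 (C/U, transition), site 27 (A/G, transition).
Of the 9 differences, 3 transitions and 6 transversions over 32 sites: P = 3/32 = 0.093750, Q = 6/32 = 0.187500.
d = −0.5·ln(0.625000) − 0.25·ln(0.625000) = −0.5·(-0.470004) − 0.25·(-0.470004) = 0.3525.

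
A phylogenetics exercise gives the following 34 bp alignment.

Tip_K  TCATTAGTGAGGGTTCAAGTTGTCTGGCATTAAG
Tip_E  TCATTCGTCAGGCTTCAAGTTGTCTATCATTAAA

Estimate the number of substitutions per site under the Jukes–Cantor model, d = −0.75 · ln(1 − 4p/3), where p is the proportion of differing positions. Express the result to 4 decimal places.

Differing sites — 6:A/C; 9:G/C; 13:G/C; 26:G/A; 27:G/T; 34:G/A.
p = 6/34 = 0.176471.
d = −0.75 · ln(1 − (4/3)·0.176471) = −0.75 · ln(0.764705) = −0.75 · (-0.268265) = 0.2012.

0.2012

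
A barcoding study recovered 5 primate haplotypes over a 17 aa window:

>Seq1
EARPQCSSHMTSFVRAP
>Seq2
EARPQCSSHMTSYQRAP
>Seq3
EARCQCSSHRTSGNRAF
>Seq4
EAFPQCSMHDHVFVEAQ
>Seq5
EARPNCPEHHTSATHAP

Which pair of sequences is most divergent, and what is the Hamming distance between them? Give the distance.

11

Pairwise Hamming distances:
  Seq1 vs Seq2: 2
  Seq1 vs Seq3: 5
  Seq1 vs Seq4: 7
  Seq1 vs Seq5: 7
  Seq2 vs Seq3: 5
  Seq2 vs Seq4: 9
  Seq2 vs Seq5: 7
  Seq3 vs Seq4: 10
  Seq3 vs Seq5: 9
  Seq4 vs Seq5: 11
The largest is 11, between Seq4 and Seq5.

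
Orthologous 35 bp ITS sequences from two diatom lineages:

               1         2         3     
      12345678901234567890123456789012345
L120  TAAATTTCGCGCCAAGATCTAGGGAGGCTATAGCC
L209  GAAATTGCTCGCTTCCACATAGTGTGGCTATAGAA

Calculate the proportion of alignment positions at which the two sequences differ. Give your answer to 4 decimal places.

0.3714

Mismatches occur at site 1 (T→G), site 7 (T→G), site 9 (G→T), site 13 (C→T), site 14 (A→T), site 15 (A→C), site 16 (G→C), site 18 (T→C), site 19 (C→A), site 23 (G→T), site 25 (A→T), site 34 (C→A), site 35 (C→A).
There are 13 differences over 35 sites, so p = 13/35 = 0.3714.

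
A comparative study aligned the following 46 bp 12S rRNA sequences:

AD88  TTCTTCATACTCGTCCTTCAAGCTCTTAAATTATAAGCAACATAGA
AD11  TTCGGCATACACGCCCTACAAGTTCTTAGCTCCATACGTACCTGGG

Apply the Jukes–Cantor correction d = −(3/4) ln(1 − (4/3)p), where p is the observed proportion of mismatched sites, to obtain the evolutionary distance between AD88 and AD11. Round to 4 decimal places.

0.5532

Mismatches occur at site 4 (T/G), site 5 (T/G), site 11 (T/A), site 14 (T/C), site 18 (T/A), site 23 (C/T), site 29 (A/G), site 30 (A/C), site 32 (T/C), site 33 (A/C), site 34 (T/A), site 35 (A/T), site 37 (G/C), site 38 (C/G), site 39 (A/T), site 42 (A/C), site 44 (A/G), site 46 (A/G).
p = 18/46 = 0.391304.
d = −0.75 · ln(1 − (4/3)·0.391304) = −0.75 · ln(0.478261) = −0.75 · (-0.737599) = 0.5532.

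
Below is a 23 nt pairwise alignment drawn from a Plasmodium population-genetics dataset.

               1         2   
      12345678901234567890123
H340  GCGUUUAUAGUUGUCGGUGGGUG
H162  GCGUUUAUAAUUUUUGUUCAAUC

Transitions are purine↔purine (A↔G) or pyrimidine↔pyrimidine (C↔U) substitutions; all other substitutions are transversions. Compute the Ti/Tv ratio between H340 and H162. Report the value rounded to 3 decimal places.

Differing sites — 10:G/A (Ti); 13:G/U (Tv); 15:C/U (Ti); 17:G/U (Tv); 19:G/C (Tv); 20:G/A (Ti); 21:G/A (Ti); 23:G/C (Tv).
Of the 8 differences, 4 transitions and 4 transversions, so Ti/Tv = 4/4 = 1.000.

1.000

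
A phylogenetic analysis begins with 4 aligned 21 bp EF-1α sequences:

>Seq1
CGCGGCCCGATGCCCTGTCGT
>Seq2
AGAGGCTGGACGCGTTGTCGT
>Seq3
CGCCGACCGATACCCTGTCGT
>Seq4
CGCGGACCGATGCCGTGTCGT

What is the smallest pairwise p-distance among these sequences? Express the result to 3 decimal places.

Pairwise Hamming distances:
  Seq1 vs Seq2: 7
  Seq1 vs Seq3: 3
  Seq1 vs Seq4: 2
  Seq2 vs Seq3: 10
  Seq2 vs Seq4: 8
  Seq3 vs Seq4: 3
The smallest is 2 mismatches, between Seq1 and Seq4; p = 2/21 = 0.095.

0.095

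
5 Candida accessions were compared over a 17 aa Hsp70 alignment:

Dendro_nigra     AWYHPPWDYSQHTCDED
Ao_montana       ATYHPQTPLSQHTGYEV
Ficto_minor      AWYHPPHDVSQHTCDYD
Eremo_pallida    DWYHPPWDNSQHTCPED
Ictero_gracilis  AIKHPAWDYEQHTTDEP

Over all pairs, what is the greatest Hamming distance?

10

Pairwise Hamming distances:
  Dendro_nigra vs Ao_montana: 8
  Dendro_nigra vs Ficto_minor: 3
  Dendro_nigra vs Eremo_pallida: 3
  Dendro_nigra vs Ictero_gracilis: 6
  Ao_montana vs Ficto_minor: 9
  Ao_montana vs Eremo_pallida: 9
  Ao_montana vs Ictero_gracilis: 10
  Ficto_minor vs Eremo_pallida: 5
  Ficto_minor vs Ictero_gracilis: 9
  Eremo_pallida vs Ictero_gracilis: 9
The largest is 10, between Ao_montana and Ictero_gracilis.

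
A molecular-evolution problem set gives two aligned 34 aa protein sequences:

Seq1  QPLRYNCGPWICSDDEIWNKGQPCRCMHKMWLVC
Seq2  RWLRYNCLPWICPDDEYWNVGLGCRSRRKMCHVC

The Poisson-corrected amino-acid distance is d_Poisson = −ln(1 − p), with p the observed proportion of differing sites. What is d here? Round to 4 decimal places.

0.4818

Mismatches occur at site 1 (Q↔R), site 2 (P↔W), site 8 (G↔L), site 13 (S↔P), site 17 (I↔Y), site 20 (K↔V), site 22 (Q↔L), site 23 (P↔G), site 26 (C↔S), site 27 (M↔R), site 28 (H↔R), site 31 (W↔C), site 32 (L↔H).
p = 13/34 = 0.382353.
d = −ln(1 − 0.382353) = −ln(0.617647) = 0.4818.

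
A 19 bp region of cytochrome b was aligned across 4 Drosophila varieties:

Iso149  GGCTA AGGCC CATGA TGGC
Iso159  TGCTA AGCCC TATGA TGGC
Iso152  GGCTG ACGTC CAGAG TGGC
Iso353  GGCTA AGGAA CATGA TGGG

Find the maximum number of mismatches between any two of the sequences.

9

Pairwise Hamming distances:
  Iso149 vs Iso159: 3
  Iso149 vs Iso152: 6
  Iso149 vs Iso353: 3
  Iso159 vs Iso152: 9
  Iso159 vs Iso353: 6
  Iso152 vs Iso353: 8
The largest is 9, between Iso159 and Iso152.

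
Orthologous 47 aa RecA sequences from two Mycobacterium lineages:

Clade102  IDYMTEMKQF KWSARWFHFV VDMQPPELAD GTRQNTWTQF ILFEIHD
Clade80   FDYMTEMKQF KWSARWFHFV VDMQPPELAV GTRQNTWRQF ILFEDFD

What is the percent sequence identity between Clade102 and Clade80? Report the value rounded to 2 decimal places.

The sequences differ at positions 1 (I/F), 30 (D/V), 38 (T/R), 45 (I/D), 46 (H/F).
42 of the 47 sites match, so the percent identity is 42/47 × 100 = 89.36%.

89.36%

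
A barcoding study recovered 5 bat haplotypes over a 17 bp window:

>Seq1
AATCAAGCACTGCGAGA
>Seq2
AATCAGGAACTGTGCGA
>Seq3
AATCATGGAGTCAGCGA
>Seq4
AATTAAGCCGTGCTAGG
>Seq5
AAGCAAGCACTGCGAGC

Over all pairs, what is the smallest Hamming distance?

2

Pairwise Hamming distances:
  Seq1 vs Seq2: 4
  Seq1 vs Seq3: 6
  Seq1 vs Seq4: 5
  Seq1 vs Seq5: 2
  Seq2 vs Seq3: 5
  Seq2 vs Seq4: 9
  Seq2 vs Seq5: 6
  Seq3 vs Seq4: 9
  Seq3 vs Seq5: 8
  Seq4 vs Seq5: 6
The smallest is 2, between Seq1 and Seq5.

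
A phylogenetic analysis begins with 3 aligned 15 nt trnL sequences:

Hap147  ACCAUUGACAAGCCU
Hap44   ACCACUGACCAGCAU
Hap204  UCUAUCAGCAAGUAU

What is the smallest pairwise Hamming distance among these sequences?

Pairwise Hamming distances:
  Hap147 vs Hap44: 3
  Hap147 vs Hap204: 7
  Hap44 vs Hap204: 8
The smallest is 3, between Hap147 and Hap44.

3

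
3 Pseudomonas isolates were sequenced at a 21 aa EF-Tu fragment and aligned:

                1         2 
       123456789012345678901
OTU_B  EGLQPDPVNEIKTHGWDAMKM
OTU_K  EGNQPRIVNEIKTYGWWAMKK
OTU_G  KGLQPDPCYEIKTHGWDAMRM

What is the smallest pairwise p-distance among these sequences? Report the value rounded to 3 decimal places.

Pairwise Hamming distances:
  OTU_B vs OTU_K: 6
  OTU_B vs OTU_G: 4
  OTU_K vs OTU_G: 10
The smallest is 4 mismatches, between OTU_B and OTU_G; p = 4/21 = 0.190.

0.190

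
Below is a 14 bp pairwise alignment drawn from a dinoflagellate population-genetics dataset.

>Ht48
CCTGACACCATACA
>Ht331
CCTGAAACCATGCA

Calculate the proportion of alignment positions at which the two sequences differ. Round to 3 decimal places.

0.143

Mismatches occur at site 6 (C↔A), site 12 (A↔G).
There are 2 differences over 14 sites, so p = 2/14 = 0.143.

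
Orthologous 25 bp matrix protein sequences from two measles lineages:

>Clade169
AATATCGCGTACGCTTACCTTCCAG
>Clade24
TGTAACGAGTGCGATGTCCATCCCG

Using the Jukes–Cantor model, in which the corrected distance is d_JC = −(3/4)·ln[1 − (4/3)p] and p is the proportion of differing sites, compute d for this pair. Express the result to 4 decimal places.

The sequences differ at positions 1 (A/T), 2 (A/G), 5 (T/A), 8 (C/A), 11 (A/G), 14 (C/A), 16 (T/G), 17 (A/T), 20 (T/A), 24 (A/C).
p = 10/25 = 0.400000.
d = −0.75 · ln(1 − (4/3)·0.400000) = −0.75 · ln(0.466667) = −0.75 · (-0.762139) = 0.5716.

0.5716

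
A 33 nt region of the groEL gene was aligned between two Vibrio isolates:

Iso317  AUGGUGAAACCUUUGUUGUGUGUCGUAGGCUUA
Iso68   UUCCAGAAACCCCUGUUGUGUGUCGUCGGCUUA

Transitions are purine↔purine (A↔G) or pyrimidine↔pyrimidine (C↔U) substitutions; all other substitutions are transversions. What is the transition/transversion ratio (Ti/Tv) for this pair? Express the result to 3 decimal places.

Mismatches occur at site 1 (A/U, transversion), site 3 (G/C, transversion), site 4 (G/C, transversion), site 5 (U/A, transversion), site 12 (U/C, transition), site 13 (U/C, transition), site 27 (A/C, transversion).
Of the 7 differences, 2 transitions and 5 transversions, so Ti/Tv = 2/5 = 0.400.

0.400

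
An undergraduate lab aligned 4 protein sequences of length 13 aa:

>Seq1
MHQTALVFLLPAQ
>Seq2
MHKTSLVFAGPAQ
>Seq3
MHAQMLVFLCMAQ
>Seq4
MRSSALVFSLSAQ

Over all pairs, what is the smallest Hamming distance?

4

Pairwise Hamming distances:
  Seq1 vs Seq2: 4
  Seq1 vs Seq3: 5
  Seq1 vs Seq4: 5
  Seq2 vs Seq3: 6
  Seq2 vs Seq4: 7
  Seq3 vs Seq4: 7
The smallest is 4, between Seq1 and Seq2.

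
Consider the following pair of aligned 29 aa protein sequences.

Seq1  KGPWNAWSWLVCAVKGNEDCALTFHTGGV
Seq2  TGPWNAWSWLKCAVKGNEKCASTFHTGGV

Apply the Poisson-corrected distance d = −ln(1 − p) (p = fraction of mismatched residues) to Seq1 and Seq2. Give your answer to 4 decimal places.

Mismatches occur at site 1 (K→T), site 11 (V→K), site 19 (D→K), site 22 (L→S).
p = 4/29 = 0.137931.
d = −ln(1 − 0.137931) = −ln(0.862069) = 0.1484.

0.1484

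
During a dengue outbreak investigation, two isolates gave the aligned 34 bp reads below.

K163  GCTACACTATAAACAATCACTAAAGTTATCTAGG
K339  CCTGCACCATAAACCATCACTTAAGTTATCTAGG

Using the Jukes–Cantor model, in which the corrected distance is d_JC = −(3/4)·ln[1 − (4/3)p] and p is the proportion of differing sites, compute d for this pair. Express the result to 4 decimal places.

The sequences differ at positions 1 (G/C), 4 (A/G), 8 (T/C), 15 (A/C), 22 (A/T).
p = 5/34 = 0.147059.
d = −0.75 · ln(1 − (4/3)·0.147059) = −0.75 · ln(0.803921) = −0.75 · (-0.218254) = 0.1637.

0.1637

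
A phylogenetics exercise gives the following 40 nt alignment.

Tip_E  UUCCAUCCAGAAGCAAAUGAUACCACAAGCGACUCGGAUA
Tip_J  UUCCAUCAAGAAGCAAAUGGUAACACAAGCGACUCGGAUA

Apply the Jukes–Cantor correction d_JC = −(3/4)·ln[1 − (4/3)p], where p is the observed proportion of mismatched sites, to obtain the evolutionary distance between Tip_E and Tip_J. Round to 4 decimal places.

0.0790

Differing sites — 8:C/A; 20:A/G; 23:C/A.
p = 3/40 = 0.075000.
d = −0.75 · ln(1 − (4/3)·0.075000) = −0.75 · ln(0.900000) = −0.75 · (-0.105361) = 0.0790.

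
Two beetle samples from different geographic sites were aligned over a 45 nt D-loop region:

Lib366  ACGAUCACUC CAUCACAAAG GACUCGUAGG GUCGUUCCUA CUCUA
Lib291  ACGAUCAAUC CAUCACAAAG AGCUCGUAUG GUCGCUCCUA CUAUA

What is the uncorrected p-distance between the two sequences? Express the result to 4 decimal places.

0.1333

Differing sites — 8:C/A; 21:G/A; 22:A/G; 29:G/U; 35:U/C; 43:C/A.
There are 6 differences over 45 sites, so p = 6/45 = 0.1333.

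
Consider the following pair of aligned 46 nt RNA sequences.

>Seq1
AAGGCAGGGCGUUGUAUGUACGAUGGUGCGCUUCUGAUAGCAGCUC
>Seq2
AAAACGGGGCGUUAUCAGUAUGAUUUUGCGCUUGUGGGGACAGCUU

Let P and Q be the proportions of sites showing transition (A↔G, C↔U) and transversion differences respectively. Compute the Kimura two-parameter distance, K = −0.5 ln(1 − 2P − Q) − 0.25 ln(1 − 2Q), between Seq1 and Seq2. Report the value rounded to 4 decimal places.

The sequences differ at positions 3 (G/A, transition), 4 (G/A, transition), 6 (A/G, transition), 14 (G/A, transition), 16 (A/C, transversion), 17 (U/A, transversion), 21 (C/U, transition), 25 (G/U, transversion), 26 (G/U, transversion), 34 (C/G, transversion), 37 (A/G, transition), 38 (U/G, transversion), 39 (A/G, transition), 40 (G/A, transition), 46 (C/U, transition).
Of the 15 differences, 9 transitions and 6 transversions over 46 sites: P = 9/46 = 0.195652, Q = 6/46 = 0.130435.
d = −0.5·ln(0.478261) − 0.25·ln(0.739130) = −0.5·(-0.737599) − 0.25·(-0.302281) = 0.4444.

0.4444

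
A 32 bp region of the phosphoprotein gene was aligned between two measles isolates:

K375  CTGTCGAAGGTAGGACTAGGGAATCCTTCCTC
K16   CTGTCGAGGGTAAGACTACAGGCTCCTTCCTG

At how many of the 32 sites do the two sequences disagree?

Mismatches occur at site 8 (A↔G), site 13 (G↔A), site 19 (G↔C), site 20 (G↔A), site 22 (A↔G), site 23 (A↔C), site 32 (C↔G).
That gives 7 mismatches out of 32 aligned sites, so the Hamming distance is 7.

7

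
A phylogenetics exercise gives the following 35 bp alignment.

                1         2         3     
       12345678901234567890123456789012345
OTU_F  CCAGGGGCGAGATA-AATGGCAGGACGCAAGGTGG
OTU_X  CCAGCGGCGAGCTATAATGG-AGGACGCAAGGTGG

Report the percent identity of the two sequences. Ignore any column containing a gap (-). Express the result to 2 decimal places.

93.94%

Excluding the 2 gap columns leaves 33 comparable sites.
The sequences differ at positions 5 (G/C), 12 (A/C).
31 of the 33 comparable sites match, so the percent identity is 31/33 × 100 = 93.94%.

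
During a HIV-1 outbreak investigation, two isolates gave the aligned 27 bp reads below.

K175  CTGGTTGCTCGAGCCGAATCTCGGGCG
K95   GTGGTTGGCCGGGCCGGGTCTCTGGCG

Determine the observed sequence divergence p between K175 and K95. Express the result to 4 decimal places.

0.2593

The sequences differ at positions 1 (C/G), 8 (C/G), 9 (T/C), 12 (A/G), 17 (A/G), 18 (A/G), 23 (G/T).
There are 7 differences over 27 sites, so p = 7/27 = 0.2593.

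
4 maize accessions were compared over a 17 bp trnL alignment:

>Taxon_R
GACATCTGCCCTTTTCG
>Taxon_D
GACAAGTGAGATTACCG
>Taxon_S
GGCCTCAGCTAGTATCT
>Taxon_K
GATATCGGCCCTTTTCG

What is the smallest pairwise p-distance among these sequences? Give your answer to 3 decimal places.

Pairwise Hamming distances:
  Taxon_R vs Taxon_D: 7
  Taxon_R vs Taxon_S: 8
  Taxon_R vs Taxon_K: 2
  Taxon_D vs Taxon_S: 10
  Taxon_D vs Taxon_K: 9
  Taxon_S vs Taxon_K: 9
The smallest is 2 mismatches, between Taxon_R and Taxon_K; p = 2/17 = 0.118.

0.118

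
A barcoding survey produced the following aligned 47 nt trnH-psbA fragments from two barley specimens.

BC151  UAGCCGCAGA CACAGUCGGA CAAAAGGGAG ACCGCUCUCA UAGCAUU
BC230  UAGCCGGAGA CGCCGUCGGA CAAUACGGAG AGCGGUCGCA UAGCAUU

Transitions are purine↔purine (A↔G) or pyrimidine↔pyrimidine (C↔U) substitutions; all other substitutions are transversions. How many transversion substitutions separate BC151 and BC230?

Differing sites — 7:C/G (Tv); 12:A/G (Ti); 14:A/C (Tv); 24:A/U (Tv); 26:G/C (Tv); 32:C/G (Tv); 35:C/G (Tv); 38:U/G (Tv).
Of the 8 differences, 1 transition and 7 transversions, so the answer is 7.

7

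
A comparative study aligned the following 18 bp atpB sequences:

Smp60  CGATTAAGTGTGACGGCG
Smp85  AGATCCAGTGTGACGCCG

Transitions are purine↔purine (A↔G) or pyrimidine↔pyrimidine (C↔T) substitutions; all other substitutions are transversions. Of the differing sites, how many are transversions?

Differing sites — 1:C/A (Tv); 5:T/C (Ti); 6:A/C (Tv); 16:G/C (Tv).
Of the 4 differences, 1 transition and 3 transversions, so the answer is 3.

3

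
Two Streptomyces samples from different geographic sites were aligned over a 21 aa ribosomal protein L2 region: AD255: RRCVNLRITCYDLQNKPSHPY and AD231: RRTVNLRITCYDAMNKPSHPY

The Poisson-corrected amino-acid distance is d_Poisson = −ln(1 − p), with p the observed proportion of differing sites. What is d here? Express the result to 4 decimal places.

The sequences differ at positions 3 (C/T), 13 (L/A), 14 (Q/M).
p = 3/21 = 0.142857.
d = −ln(1 − 0.142857) = −ln(0.857143) = 0.1542.

0.1542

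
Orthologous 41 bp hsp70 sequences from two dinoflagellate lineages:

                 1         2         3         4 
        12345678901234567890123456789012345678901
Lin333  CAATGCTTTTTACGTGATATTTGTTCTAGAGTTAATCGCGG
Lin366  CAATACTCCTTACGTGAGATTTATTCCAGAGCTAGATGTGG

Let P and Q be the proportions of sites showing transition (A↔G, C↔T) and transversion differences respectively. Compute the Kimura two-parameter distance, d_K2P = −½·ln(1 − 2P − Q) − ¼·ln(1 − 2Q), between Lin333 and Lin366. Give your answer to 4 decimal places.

The sequences differ at positions 5 (G/A, transition), 8 (T/C, transition), 9 (T/C, transition), 18 (T/G, transversion), 23 (G/A, transition), 27 (T/C, transition), 32 (T/C, transition), 35 (A/G, transition), 36 (T/A, transversion), 37 (C/T, transition), 39 (C/T, transition).
Of the 11 differences, 9 transitions and 2 transversions over 41 sites: P = 9/41 = 0.219512, Q = 2/41 = 0.048780.
d = −0.5·ln(0.512196) − 0.25·ln(0.902440) = −0.5·(-0.669048) − 0.25·(-0.102653) = 0.3602.

0.3602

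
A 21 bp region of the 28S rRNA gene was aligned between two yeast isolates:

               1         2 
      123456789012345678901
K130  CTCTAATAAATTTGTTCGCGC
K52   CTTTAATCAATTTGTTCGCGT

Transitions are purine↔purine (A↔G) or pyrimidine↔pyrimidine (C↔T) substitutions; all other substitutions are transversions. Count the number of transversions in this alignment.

1

Differing sites — 3:C/T (Ti); 8:A/C (Tv); 21:C/T (Ti).
Of the 3 differences, 2 transitions and 1 transversion, so the answer is 1.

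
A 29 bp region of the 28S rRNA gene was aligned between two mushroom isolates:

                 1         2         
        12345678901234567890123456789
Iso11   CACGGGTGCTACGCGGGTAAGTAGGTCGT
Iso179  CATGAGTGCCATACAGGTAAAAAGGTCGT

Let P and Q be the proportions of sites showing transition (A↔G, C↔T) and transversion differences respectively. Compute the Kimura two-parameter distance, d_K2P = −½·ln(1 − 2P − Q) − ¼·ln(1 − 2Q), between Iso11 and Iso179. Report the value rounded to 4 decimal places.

The sequences differ at positions 3 (C/T, transition), 5 (G/A, transition), 10 (T/C, transition), 12 (C/T, transition), 13 (G/A, transition), 15 (G/A, transition), 21 (G/A, transition), 22 (T/A, transversion).
Of the 8 differences, 7 transitions and 1 transversion over 29 sites: P = 7/29 = 0.241379, Q = 1/29 = 0.034483.
d = −0.5·ln(0.482759) − 0.25·ln(0.931034) = −0.5·(-0.728238) − 0.25·(-0.071459) = 0.3820.

0.3820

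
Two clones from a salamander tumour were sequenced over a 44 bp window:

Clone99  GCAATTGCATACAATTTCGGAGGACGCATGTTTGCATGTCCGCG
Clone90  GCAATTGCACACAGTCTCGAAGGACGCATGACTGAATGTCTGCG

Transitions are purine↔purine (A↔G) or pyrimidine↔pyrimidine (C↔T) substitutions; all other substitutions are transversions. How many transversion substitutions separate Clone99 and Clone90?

The sequences differ at positions 10 (T/C, transition), 14 (A/G, transition), 16 (T/C, transition), 20 (G/A, transition), 31 (T/A, transversion), 32 (T/C, transition), 35 (C/A, transversion), 41 (C/T, transition).
Of the 8 differences, 6 transitions and 2 transversions, so the answer is 2.

2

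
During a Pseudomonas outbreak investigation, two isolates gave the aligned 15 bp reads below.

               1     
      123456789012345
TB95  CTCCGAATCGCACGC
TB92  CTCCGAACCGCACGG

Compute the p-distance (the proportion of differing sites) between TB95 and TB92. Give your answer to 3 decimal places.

Differing sites — 8:T/C; 15:C/G.
There are 2 differences over 15 sites, so p = 2/15 = 0.133.

0.133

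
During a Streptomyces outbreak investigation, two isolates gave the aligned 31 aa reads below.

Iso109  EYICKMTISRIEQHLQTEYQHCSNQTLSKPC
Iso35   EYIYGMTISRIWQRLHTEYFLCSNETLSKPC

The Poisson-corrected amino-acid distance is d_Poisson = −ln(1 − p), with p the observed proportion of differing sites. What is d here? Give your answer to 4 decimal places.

0.2985

The sequences differ at positions 4 (C/Y), 5 (K/G), 12 (E/W), 14 (H/R), 16 (Q/H), 20 (Q/F), 21 (H/L), 25 (Q/E).
p = 8/31 = 0.258065.
d = −ln(1 − 0.258065) = −ln(0.741935) = 0.2985.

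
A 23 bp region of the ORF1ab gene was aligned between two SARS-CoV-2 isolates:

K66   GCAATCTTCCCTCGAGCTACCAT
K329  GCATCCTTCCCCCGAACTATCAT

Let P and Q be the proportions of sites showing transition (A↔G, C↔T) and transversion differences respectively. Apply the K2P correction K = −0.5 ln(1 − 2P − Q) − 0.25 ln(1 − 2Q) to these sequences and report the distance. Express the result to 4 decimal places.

0.2710

Mismatches occur at site 4 (A↔T, transversion), site 5 (T↔C, transition), site 12 (T↔C, transition), site 16 (G↔A, transition), site 20 (C↔T, transition).
Of the 5 differences, 4 transitions and 1 transversion over 23 sites: P = 4/23 = 0.173913, Q = 1/23 = 0.043478.
d = −0.5·ln(0.608696) − 0.25·ln(0.913044) = −0.5·(-0.496436) − 0.25·(-0.090971) = 0.2710.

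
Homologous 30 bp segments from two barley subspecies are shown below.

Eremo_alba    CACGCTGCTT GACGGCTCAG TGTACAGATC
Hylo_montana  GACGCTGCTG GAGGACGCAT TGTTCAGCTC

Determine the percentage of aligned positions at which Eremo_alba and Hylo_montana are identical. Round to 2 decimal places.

Mismatches occur at site 1 (C→G), site 10 (T→G), site 13 (C→G), site 15 (G→A), site 17 (T→G), site 20 (G→T), site 24 (A→T), site 28 (A→C).
22 of the 30 sites match, so the percent identity is 22/30 × 100 = 73.33%.

73.33%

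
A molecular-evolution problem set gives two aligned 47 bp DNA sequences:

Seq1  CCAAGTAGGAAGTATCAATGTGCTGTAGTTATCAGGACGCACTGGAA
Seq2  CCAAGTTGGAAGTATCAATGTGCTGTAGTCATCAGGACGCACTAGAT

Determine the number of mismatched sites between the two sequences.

Differing sites — 7:A/T; 30:T/C; 44:G/A; 47:A/T.
That gives 4 mismatches out of 47 aligned sites, so the Hamming distance is 4.

4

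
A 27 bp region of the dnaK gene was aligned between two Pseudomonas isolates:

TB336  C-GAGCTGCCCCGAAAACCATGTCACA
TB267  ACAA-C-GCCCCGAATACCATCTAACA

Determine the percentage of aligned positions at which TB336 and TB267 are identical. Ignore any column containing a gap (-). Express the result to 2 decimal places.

79.17%

Excluding the 3 gap columns leaves 24 comparable sites.
The sequences differ at positions 1 (C/A), 3 (G/A), 16 (A/T), 22 (G/C), 24 (C/A).
19 of the 24 comparable sites match, so the percent identity is 19/24 × 100 = 79.17%.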